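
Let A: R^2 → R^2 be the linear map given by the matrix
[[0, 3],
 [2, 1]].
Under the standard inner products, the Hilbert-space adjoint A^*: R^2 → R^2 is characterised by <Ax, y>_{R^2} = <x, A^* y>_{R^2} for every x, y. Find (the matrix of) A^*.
A^* = A^T =
[[0, 2],
 [3, 1]]

For real matrices with standard dot products, the defining identity <Ax, y> = <x, A^* y> gives (Ax)^T y = x^T (A^*) y, i.e. x^T A^T y = x^T (A^*) y. Since this holds for all x, y, we must have A^* = A^T. Therefore
A^* =
[[0, 2],
 [3, 1]].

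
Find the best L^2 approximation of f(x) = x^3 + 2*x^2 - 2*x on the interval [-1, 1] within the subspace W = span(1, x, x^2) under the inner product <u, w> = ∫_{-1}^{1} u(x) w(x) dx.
g(x) = 2*x^2 - 7*x/5

The best approximation g ∈ W is the orthogonal projection of f onto W. Writing g = a_0 + a_1 x + a_2 x^2, the coefficients solve the normal equations G · a = b where
  G_{ij} = <φ_i, φ_j> and b_i = <f, φ_i>, with φ_0 = 1, φ_1 = x, φ_2 = x^2.
G =
  [2, 0, 2/3]
  [0, 2/3, 0]
  [2/3, 0, 2/5],
b = (4/3, -14/15, 4/5).
Solving gives a_0 = 0, a_1 = -7/5, a_2 = 2, so
  g(x) = 2*x^2 - 7*x/5.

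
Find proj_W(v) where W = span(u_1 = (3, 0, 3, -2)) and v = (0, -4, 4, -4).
proj_W(v) = (30/11, 0, 30/11, -20/11)

Set up U = [u_1 | ... | u_1] ∈ R^(4×1). The projector onto W = col(U) is P = U (U^T U)^(-1) U^T.
Compute U^T U =
  [22],
and U^T v = (20).
Solve U^T U · c = U^T v for the coefficients: c = (10/11). The projection is proj_W(v) = U c.
Check: (v - proj_W(v)) · u_1 = 0  (should be 0).
Result: proj_W(v) = (30/11, 0, 30/11, -20/11).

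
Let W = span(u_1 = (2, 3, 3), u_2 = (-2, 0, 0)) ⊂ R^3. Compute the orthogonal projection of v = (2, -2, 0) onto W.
proj_W(v) = (2, -1, -1)

Set up U = [u_1 | ... | u_2] ∈ R^(3×2). The projector onto W = col(U) is P = U (U^T U)^(-1) U^T.
Compute U^T U =
  [22, -4]
  [-4, 4],
and U^T v = (-2, -4).
Solve U^T U · c = U^T v for the coefficients: c = (-1/3, -4/3). The projection is proj_W(v) = U c.
Check: (v - proj_W(v)) · u_1 = 0  (should be 0).
Check: (v - proj_W(v)) · u_2 = 0  (should be 0).
Result: proj_W(v) = (2, -1, -1).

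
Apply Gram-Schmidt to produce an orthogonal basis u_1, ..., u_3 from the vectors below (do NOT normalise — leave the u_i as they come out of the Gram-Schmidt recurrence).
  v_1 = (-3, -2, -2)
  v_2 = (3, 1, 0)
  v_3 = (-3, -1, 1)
Orthogonal basis:
  u_1 = (-3, -2, -2)
  u_2 = (18/17, -5/17, -22/17)
  u_3 = (6/49, -18/49, 9/49)

Apply the Gram-Schmidt recurrence
  u_1 = v_1
  u_i = v_i − Σ_{j<i} ((v_i · u_j) / (u_j · u_j)) · u_j.

Step by step this gives:
  u_1 = (-3, -2, -2)
  u_2 = (18/17, -5/17, -22/17)
  u_3 = (6/49, -18/49, 9/49)

Orthogonality check:
  u_2 · u_1 = 0 (should be 0)
  u_3 · u_1 = 0 (should be 0)
  u_3 · u_2 = 0 (should be 0)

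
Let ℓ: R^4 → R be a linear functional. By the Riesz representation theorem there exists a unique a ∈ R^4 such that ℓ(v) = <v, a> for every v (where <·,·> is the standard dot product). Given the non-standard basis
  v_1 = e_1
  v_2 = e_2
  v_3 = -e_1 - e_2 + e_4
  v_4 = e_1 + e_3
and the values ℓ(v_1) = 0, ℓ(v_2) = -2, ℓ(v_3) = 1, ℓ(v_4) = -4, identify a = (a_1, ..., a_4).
a = (0, -2, -4, -1)

Write a = (a_1, ..., a_4) in the standard basis. For each basis vector v_i, ℓ(v_i) = <v_i, a> is a linear equation in the a_j's. Collect the n equations into a matrix system V a = ℓ, where row i of V is v_i (expressed in the standard basis). Since V is invertible (lower-triangular with 1s on the diagonal, up to permutation), solve by back-substitution:
  V =
[[1, 0, 0, 0],
 [0, 1, 0, 0],
 [-1, -1, 0, 1],
 [1, 0, 1, 0]]
  V a = (0, -2, 1, -4)
Solving gives a = (0, -2, -4, -1).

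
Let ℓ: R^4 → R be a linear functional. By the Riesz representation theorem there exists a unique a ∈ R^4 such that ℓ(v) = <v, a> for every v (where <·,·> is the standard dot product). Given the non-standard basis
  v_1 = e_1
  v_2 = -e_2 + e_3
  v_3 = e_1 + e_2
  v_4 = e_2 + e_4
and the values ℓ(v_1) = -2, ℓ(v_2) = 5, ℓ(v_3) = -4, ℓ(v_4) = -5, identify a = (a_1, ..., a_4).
a = (-2, -2, 3, -3)

Write a = (a_1, ..., a_4) in the standard basis. For each basis vector v_i, ℓ(v_i) = <v_i, a> is a linear equation in the a_j's. Collect the n equations into a matrix system V a = ℓ, where row i of V is v_i (expressed in the standard basis). Since V is invertible (lower-triangular with 1s on the diagonal, up to permutation), solve by back-substitution:
  V =
[[1, 0, 0, 0],
 [0, -1, 1, 0],
 [1, 1, 0, 0],
 [0, 1, 0, 1]]
  V a = (-2, 5, -4, -5)
Solving gives a = (-2, -2, 3, -3).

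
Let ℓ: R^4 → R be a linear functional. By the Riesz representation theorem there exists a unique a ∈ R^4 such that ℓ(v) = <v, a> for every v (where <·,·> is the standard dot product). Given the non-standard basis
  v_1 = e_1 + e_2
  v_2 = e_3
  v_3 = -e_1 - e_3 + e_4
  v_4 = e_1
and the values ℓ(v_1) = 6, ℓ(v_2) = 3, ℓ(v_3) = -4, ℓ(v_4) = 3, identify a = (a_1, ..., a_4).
a = (3, 3, 3, 2)

Write a = (a_1, ..., a_4) in the standard basis. For each basis vector v_i, ℓ(v_i) = <v_i, a> is a linear equation in the a_j's. Collect the n equations into a matrix system V a = ℓ, where row i of V is v_i (expressed in the standard basis). Since V is invertible (lower-triangular with 1s on the diagonal, up to permutation), solve by back-substitution:
  V =
[[1, 1, 0, 0],
 [0, 0, 1, 0],
 [-1, 0, -1, 1],
 [1, 0, 0, 0]]
  V a = (6, 3, -4, 3)
Solving gives a = (3, 3, 3, 2).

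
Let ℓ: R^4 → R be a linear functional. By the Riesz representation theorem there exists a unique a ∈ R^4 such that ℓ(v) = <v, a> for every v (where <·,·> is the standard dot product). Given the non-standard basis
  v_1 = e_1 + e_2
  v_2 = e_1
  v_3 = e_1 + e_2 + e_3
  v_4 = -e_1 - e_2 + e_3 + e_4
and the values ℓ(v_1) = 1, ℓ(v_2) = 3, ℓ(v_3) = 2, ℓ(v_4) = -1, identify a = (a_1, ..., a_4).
a = (3, -2, 1, -1)

Write a = (a_1, ..., a_4) in the standard basis. For each basis vector v_i, ℓ(v_i) = <v_i, a> is a linear equation in the a_j's. Collect the n equations into a matrix system V a = ℓ, where row i of V is v_i (expressed in the standard basis). Since V is invertible (lower-triangular with 1s on the diagonal, up to permutation), solve by back-substitution:
  V =
[[1, 1, 0, 0],
 [1, 0, 0, 0],
 [1, 1, 1, 0],
 [-1, -1, 1, 1]]
  V a = (1, 3, 2, -1)
Solving gives a = (3, -2, 1, -1).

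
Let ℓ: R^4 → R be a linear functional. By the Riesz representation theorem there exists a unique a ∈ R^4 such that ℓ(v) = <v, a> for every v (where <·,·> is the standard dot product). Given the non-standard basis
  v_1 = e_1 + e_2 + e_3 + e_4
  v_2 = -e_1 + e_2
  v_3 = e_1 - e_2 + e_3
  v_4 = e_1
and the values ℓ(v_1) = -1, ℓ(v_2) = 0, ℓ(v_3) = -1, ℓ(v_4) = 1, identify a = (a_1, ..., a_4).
a = (1, 1, -1, -2)

Write a = (a_1, ..., a_4) in the standard basis. For each basis vector v_i, ℓ(v_i) = <v_i, a> is a linear equation in the a_j's. Collect the n equations into a matrix system V a = ℓ, where row i of V is v_i (expressed in the standard basis). Since V is invertible (lower-triangular with 1s on the diagonal, up to permutation), solve by back-substitution:
  V =
[[1, 1, 1, 1],
 [-1, 1, 0, 0],
 [1, -1, 1, 0],
 [1, 0, 0, 0]]
  V a = (-1, 0, -1, 1)
Solving gives a = (1, 1, -1, -2).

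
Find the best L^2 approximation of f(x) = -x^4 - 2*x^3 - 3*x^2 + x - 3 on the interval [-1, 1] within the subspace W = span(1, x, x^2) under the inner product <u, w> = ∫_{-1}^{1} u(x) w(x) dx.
g(x) = -27*x^2/7 - x/5 - 102/35

The best approximation g ∈ W is the orthogonal projection of f onto W. Writing g = a_0 + a_1 x + a_2 x^2, the coefficients solve the normal equations G · a = b where
  G_{ij} = <φ_i, φ_j> and b_i = <f, φ_i>, with φ_0 = 1, φ_1 = x, φ_2 = x^2.
G =
  [2, 0, 2/3]
  [0, 2/3, 0]
  [2/3, 0, 2/5],
b = (-42/5, -2/15, -122/35).
Solving gives a_0 = -102/35, a_1 = -1/5, a_2 = -27/7, so
  g(x) = -27*x^2/7 - x/5 - 102/35.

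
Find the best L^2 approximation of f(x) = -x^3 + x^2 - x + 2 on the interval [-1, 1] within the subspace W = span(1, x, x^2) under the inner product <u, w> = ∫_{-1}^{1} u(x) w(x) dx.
g(x) = x^2 - 8*x/5 + 2

The best approximation g ∈ W is the orthogonal projection of f onto W. Writing g = a_0 + a_1 x + a_2 x^2, the coefficients solve the normal equations G · a = b where
  G_{ij} = <φ_i, φ_j> and b_i = <f, φ_i>, with φ_0 = 1, φ_1 = x, φ_2 = x^2.
G =
  [2, 0, 2/3]
  [0, 2/3, 0]
  [2/3, 0, 2/5],
b = (14/3, -16/15, 26/15).
Solving gives a_0 = 2, a_1 = -8/5, a_2 = 1, so
  g(x) = x^2 - 8*x/5 + 2.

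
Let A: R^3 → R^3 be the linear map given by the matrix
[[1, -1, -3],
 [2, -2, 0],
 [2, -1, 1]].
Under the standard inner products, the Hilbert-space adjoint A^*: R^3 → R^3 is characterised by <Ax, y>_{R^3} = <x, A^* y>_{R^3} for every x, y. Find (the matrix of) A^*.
A^* = A^T =
[[1, 2, 2],
 [-1, -2, -1],
 [-3, 0, 1]]

For real matrices with standard dot products, the defining identity <Ax, y> = <x, A^* y> gives (Ax)^T y = x^T (A^*) y, i.e. x^T A^T y = x^T (A^*) y. Since this holds for all x, y, we must have A^* = A^T. Therefore
A^* =
[[1, 2, 2],
 [-1, -2, -1],
 [-3, 0, 1]].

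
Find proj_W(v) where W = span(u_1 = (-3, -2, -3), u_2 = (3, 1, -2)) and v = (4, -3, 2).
proj_W(v) = (579/283, 336/283, 329/283)

Set up U = [u_1 | ... | u_2] ∈ R^(3×2). The projector onto W = col(U) is P = U (U^T U)^(-1) U^T.
Compute U^T U =
  [22, -5]
  [-5, 14],
and U^T v = (-12, 5).
Solve U^T U · c = U^T v for the coefficients: c = (-143/283, 50/283). The projection is proj_W(v) = U c.
Check: (v - proj_W(v)) · u_1 = 0  (should be 0).
Check: (v - proj_W(v)) · u_2 = 0  (should be 0).
Result: proj_W(v) = (579/283, 336/283, 329/283).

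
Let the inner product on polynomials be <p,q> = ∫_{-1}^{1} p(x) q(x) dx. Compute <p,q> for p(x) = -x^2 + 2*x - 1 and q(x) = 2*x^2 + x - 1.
<p,q> = 28/15

Expand the product: p(x)·q(x) = -2*x^4 + 3*x^3 + x^2 - 3*x + 1.
∫_{-1}^{1} of each monomial x^k gives [2/(k+1) if k even, 0 if k odd]. Integrating term-by-term (or equivalently evaluating the antiderivative F(x) = -2*x^5/5 + 3*x^4/4 + x^3/3 - 3*x^2/2 + x at the endpoints):
  F(1) − F(−1) = 11/60 − (-101/60) = 28/15.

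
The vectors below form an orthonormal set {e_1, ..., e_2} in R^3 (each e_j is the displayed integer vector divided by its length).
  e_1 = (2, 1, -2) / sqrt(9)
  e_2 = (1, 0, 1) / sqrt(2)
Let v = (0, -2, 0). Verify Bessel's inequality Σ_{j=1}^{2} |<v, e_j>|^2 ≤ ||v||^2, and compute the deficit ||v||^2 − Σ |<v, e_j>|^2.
Σ |<v, e_j>|^2 = 4/9; ||v||^2 = 4; deficit = 32/9

Write each e_j = u_j / sqrt(<u_j, u_j>) where u_j is the displayed integer vector. Then <v, e_j> = <v, u_j> / sqrt(<u_j, u_j>), so |<v, e_j>|^2 = <v, u_j>^2 / <u_j, u_j>.
Coefficients: <v, e_1> = -2/sqrt(9), <v, e_2> = 0/sqrt(2).
Square and sum: Σ |<v, e_j>|^2 = 4/9.
Compute ||v||^2 = v·v = 4.
Deficit = 4 − 4/9 = 32/9 ≥ 0, confirming Bessel's inequality. (The deficit equals ||v − Σ <v,e_j> e_j||^2, the squared distance from v to span{e_j}.)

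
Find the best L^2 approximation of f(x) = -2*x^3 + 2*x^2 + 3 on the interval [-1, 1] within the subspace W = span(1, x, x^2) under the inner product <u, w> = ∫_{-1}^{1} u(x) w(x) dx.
g(x) = 2*x^2 - 6*x/5 + 3

The best approximation g ∈ W is the orthogonal projection of f onto W. Writing g = a_0 + a_1 x + a_2 x^2, the coefficients solve the normal equations G · a = b where
  G_{ij} = <φ_i, φ_j> and b_i = <f, φ_i>, with φ_0 = 1, φ_1 = x, φ_2 = x^2.
G =
  [2, 0, 2/3]
  [0, 2/3, 0]
  [2/3, 0, 2/5],
b = (22/3, -4/5, 14/5).
Solving gives a_0 = 3, a_1 = -6/5, a_2 = 2, so
  g(x) = 2*x^2 - 6*x/5 + 3.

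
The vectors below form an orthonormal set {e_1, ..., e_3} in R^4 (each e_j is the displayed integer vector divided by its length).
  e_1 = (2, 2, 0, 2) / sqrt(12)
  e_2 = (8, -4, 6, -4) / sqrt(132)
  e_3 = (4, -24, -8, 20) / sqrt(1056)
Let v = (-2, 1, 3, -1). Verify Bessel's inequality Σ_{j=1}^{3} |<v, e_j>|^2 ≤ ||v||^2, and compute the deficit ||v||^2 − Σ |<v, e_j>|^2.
Σ |<v, e_j>|^2 = 41/6; ||v||^2 = 15; deficit = 49/6

Write each e_j = u_j / sqrt(<u_j, u_j>) where u_j is the displayed integer vector. Then <v, e_j> = <v, u_j> / sqrt(<u_j, u_j>), so |<v, e_j>|^2 = <v, u_j>^2 / <u_j, u_j>.
Coefficients: <v, e_1> = -4/sqrt(12), <v, e_2> = 2/sqrt(132), <v, e_3> = -76/sqrt(1056).
Square and sum: Σ |<v, e_j>|^2 = 41/6.
Compute ||v||^2 = v·v = 15.
Deficit = 15 − 41/6 = 49/6 ≥ 0, confirming Bessel's inequality. (The deficit equals ||v − Σ <v,e_j> e_j||^2, the squared distance from v to span{e_j}.)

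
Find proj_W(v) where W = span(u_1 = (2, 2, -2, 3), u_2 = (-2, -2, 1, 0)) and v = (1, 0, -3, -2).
proj_W(v) = (106/89, 106/89, -21/89, -96/89)

Set up U = [u_1 | ... | u_2] ∈ R^(4×2). The projector onto W = col(U) is P = U (U^T U)^(-1) U^T.
Compute U^T U =
  [21, -10]
  [-10, 9],
and U^T v = (2, -5).
Solve U^T U · c = U^T v for the coefficients: c = (-32/89, -85/89). The projection is proj_W(v) = U c.
Check: (v - proj_W(v)) · u_1 = 0  (should be 0).
Check: (v - proj_W(v)) · u_2 = 0  (should be 0).
Result: proj_W(v) = (106/89, 106/89, -21/89, -96/89).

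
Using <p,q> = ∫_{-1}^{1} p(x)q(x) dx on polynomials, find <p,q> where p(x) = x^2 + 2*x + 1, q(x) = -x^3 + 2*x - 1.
<p,q> = -4/5

Expand the product: p(x)·q(x) = -x^5 - 2*x^4 + x^3 + 3*x^2 - 1.
∫_{-1}^{1} of each monomial x^k gives [2/(k+1) if k even, 0 if k odd]. Integrating term-by-term (or equivalently evaluating the antiderivative F(x) = -x^6/6 - 2*x^5/5 + x^4/4 + x^3 - x at the endpoints):
  F(1) − F(−1) = -19/60 − (29/60) = -4/5.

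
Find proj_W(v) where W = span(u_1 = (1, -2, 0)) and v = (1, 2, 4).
proj_W(v) = (-3/5, 6/5, 0)

Set up U = [u_1 | ... | u_1] ∈ R^(3×1). The projector onto W = col(U) is P = U (U^T U)^(-1) U^T.
Compute U^T U =
  [5],
and U^T v = (-3).
Solve U^T U · c = U^T v for the coefficients: c = (-3/5). The projection is proj_W(v) = U c.
Check: (v - proj_W(v)) · u_1 = 0  (should be 0).
Result: proj_W(v) = (-3/5, 6/5, 0).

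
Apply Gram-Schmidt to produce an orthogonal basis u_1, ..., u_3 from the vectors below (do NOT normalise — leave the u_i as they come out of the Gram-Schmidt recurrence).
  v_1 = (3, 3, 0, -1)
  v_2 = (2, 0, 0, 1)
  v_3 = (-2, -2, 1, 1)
Orthogonal basis:
  u_1 = (3, 3, 0, -1)
  u_2 = (23/19, -15/19, 0, 24/19)
  u_3 = (-3/35, 1/7, 1, 6/35)

Apply the Gram-Schmidt recurrence
  u_1 = v_1
  u_i = v_i − Σ_{j<i} ((v_i · u_j) / (u_j · u_j)) · u_j.

Step by step this gives:
  u_1 = (3, 3, 0, -1)
  u_2 = (23/19, -15/19, 0, 24/19)
  u_3 = (-3/35, 1/7, 1, 6/35)

Orthogonality check:
  u_2 · u_1 = 0 (should be 0)
  u_3 · u_1 = 0 (should be 0)
  u_3 · u_2 = 0 (should be 0)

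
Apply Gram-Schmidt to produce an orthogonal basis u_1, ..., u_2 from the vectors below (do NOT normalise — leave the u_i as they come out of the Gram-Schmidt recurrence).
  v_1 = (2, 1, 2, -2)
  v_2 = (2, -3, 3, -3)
Orthogonal basis:
  u_1 = (2, 1, 2, -2)
  u_2 = (0, -4, 1, -1)

Apply the Gram-Schmidt recurrence
  u_1 = v_1
  u_i = v_i − Σ_{j<i} ((v_i · u_j) / (u_j · u_j)) · u_j.

Step by step this gives:
  u_1 = (2, 1, 2, -2)
  u_2 = (0, -4, 1, -1)

Orthogonality check:
  u_2 · u_1 = 0 (should be 0)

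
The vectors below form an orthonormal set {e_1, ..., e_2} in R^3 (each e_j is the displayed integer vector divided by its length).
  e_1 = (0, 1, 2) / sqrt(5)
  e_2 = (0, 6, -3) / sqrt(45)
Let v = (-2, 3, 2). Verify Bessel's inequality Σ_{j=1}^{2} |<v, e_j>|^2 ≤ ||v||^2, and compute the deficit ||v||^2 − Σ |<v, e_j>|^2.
Σ |<v, e_j>|^2 = 13; ||v||^2 = 17; deficit = 4

Write each e_j = u_j / sqrt(<u_j, u_j>) where u_j is the displayed integer vector. Then <v, e_j> = <v, u_j> / sqrt(<u_j, u_j>), so |<v, e_j>|^2 = <v, u_j>^2 / <u_j, u_j>.
Coefficients: <v, e_1> = 7/sqrt(5), <v, e_2> = 12/sqrt(45).
Square and sum: Σ |<v, e_j>|^2 = 13.
Compute ||v||^2 = v·v = 17.
Deficit = 17 − 13 = 4 ≥ 0, confirming Bessel's inequality. (The deficit equals ||v − Σ <v,e_j> e_j||^2, the squared distance from v to span{e_j}.)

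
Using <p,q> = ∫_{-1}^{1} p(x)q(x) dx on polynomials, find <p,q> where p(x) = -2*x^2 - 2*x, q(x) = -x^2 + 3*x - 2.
<p,q> = -8/15

Expand the product: p(x)·q(x) = 2*x^4 - 4*x^3 - 2*x^2 + 4*x.
∫_{-1}^{1} of each monomial x^k gives [2/(k+1) if k even, 0 if k odd]. Integrating term-by-term (or equivalently evaluating the antiderivative F(x) = 2*x^5/5 - x^4 - 2*x^3/3 + 2*x^2 at the endpoints):
  F(1) − F(−1) = 11/15 − (19/15) = -8/15.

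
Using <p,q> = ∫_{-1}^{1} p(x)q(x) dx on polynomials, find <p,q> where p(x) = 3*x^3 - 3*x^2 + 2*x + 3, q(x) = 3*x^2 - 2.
<p,q> = -28/5

Expand the product: p(x)·q(x) = 9*x^5 - 9*x^4 + 15*x^2 - 4*x - 6.
∫_{-1}^{1} of each monomial x^k gives [2/(k+1) if k even, 0 if k odd]. Integrating term-by-term (or equivalently evaluating the antiderivative F(x) = 3*x^6/2 - 9*x^5/5 + 5*x^3 - 2*x^2 - 6*x at the endpoints):
  F(1) − F(−1) = -33/10 − (23/10) = -28/5.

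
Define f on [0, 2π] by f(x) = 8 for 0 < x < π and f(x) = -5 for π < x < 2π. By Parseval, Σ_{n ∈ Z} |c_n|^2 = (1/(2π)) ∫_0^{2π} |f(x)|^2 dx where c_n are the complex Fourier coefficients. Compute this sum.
Σ |c_n|^2 = 89/2

Parseval equates the L^2 energy of f (normalised by 1/(2π)) with the ℓ^2 sum of its Fourier coefficients: (1/(2π)) ∫_0^{2π} |f|^2 = Σ |c_n|^2.
Compute the left side: (1/(2π)) [∫_0^π 8^2 dx + ∫_π^{2π} (-5)^2 dx] = (1/(2π)) · (64π + 25π) = (64 + 25)/2 = 89/2.
So Σ_{n ∈ Z} |c_n|^2 = 89/2.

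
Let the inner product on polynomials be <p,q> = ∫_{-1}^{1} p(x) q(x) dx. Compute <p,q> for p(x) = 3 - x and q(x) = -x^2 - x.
<p,q> = -4/3

Expand the product: p(x)·q(x) = x^3 - 2*x^2 - 3*x.
∫_{-1}^{1} of each monomial x^k gives [2/(k+1) if k even, 0 if k odd]. Integrating term-by-term (or equivalently evaluating the antiderivative F(x) = x^4/4 - 2*x^3/3 - 3*x^2/2 at the endpoints):
  F(1) − F(−1) = -23/12 − (-7/12) = -4/3.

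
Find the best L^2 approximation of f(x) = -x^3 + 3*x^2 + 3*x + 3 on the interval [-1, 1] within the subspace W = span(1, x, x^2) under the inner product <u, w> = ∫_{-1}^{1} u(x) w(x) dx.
g(x) = 3*x^2 + 12*x/5 + 3

The best approximation g ∈ W is the orthogonal projection of f onto W. Writing g = a_0 + a_1 x + a_2 x^2, the coefficients solve the normal equations G · a = b where
  G_{ij} = <φ_i, φ_j> and b_i = <f, φ_i>, with φ_0 = 1, φ_1 = x, φ_2 = x^2.
G =
  [2, 0, 2/3]
  [0, 2/3, 0]
  [2/3, 0, 2/5],
b = (8, 8/5, 16/5).
Solving gives a_0 = 3, a_1 = 12/5, a_2 = 3, so
  g(x) = 3*x^2 + 12*x/5 + 3.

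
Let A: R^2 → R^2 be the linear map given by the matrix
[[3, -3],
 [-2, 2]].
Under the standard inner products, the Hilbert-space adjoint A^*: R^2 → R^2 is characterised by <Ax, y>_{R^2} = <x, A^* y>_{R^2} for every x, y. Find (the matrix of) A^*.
A^* = A^T =
[[3, -2],
 [-3, 2]]

For real matrices with standard dot products, the defining identity <Ax, y> = <x, A^* y> gives (Ax)^T y = x^T (A^*) y, i.e. x^T A^T y = x^T (A^*) y. Since this holds for all x, y, we must have A^* = A^T. Therefore
A^* =
[[3, -2],
 [-3, 2]].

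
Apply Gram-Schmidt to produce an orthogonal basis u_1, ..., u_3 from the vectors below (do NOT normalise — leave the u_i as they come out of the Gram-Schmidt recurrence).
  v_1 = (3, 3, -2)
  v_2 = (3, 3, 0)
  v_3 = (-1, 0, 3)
Orthogonal basis:
  u_1 = (3, 3, -2)
  u_2 = (6/11, 6/11, 18/11)
  u_3 = (-1/2, 1/2, 0)

Apply the Gram-Schmidt recurrence
  u_1 = v_1
  u_i = v_i − Σ_{j<i} ((v_i · u_j) / (u_j · u_j)) · u_j.

Step by step this gives:
  u_1 = (3, 3, -2)
  u_2 = (6/11, 6/11, 18/11)
  u_3 = (-1/2, 1/2, 0)

Orthogonality check:
  u_2 · u_1 = 0 (should be 0)
  u_3 · u_1 = 0 (should be 0)
  u_3 · u_2 = 0 (should be 0)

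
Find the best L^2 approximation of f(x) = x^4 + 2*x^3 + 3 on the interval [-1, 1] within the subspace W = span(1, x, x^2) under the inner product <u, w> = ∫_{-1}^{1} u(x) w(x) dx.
g(x) = 6*x^2/7 + 6*x/5 + 102/35

The best approximation g ∈ W is the orthogonal projection of f onto W. Writing g = a_0 + a_1 x + a_2 x^2, the coefficients solve the normal equations G · a = b where
  G_{ij} = <φ_i, φ_j> and b_i = <f, φ_i>, with φ_0 = 1, φ_1 = x, φ_2 = x^2.
G =
  [2, 0, 2/3]
  [0, 2/3, 0]
  [2/3, 0, 2/5],
b = (32/5, 4/5, 16/7).
Solving gives a_0 = 102/35, a_1 = 6/5, a_2 = 6/7, so
  g(x) = 6*x^2/7 + 6*x/5 + 102/35.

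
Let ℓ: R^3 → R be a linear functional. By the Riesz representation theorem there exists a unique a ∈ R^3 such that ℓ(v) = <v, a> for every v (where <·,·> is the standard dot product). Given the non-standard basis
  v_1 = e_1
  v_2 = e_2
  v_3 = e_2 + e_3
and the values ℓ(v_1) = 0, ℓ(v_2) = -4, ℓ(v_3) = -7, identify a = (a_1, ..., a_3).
a = (0, -4, -3)

Write a = (a_1, ..., a_3) in the standard basis. For each basis vector v_i, ℓ(v_i) = <v_i, a> is a linear equation in the a_j's. Collect the n equations into a matrix system V a = ℓ, where row i of V is v_i (expressed in the standard basis). Since V is invertible (lower-triangular with 1s on the diagonal, up to permutation), solve by back-substitution:
  V =
[[1, 0, 0],
 [0, 1, 0],
 [0, 1, 1]]
  V a = (0, -4, -7)
Solving gives a = (0, -4, -3).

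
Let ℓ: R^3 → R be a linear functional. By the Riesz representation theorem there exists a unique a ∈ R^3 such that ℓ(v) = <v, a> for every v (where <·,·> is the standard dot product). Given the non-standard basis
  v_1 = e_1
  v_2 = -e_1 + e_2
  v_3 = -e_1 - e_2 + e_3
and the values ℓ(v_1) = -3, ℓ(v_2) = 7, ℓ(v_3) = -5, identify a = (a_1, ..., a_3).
a = (-3, 4, -4)

Write a = (a_1, ..., a_3) in the standard basis. For each basis vector v_i, ℓ(v_i) = <v_i, a> is a linear equation in the a_j's. Collect the n equations into a matrix system V a = ℓ, where row i of V is v_i (expressed in the standard basis). Since V is invertible (lower-triangular with 1s on the diagonal, up to permutation), solve by back-substitution:
  V =
[[1, 0, 0],
 [-1, 1, 0],
 [-1, -1, 1]]
  V a = (-3, 7, -5)
Solving gives a = (-3, 4, -4).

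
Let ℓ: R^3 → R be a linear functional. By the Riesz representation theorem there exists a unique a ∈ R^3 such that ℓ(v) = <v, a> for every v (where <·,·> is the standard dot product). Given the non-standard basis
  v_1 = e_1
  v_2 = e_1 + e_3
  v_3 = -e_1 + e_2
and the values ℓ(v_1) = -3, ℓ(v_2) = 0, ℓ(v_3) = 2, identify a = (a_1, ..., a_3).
a = (-3, -1, 3)

Write a = (a_1, ..., a_3) in the standard basis. For each basis vector v_i, ℓ(v_i) = <v_i, a> is a linear equation in the a_j's. Collect the n equations into a matrix system V a = ℓ, where row i of V is v_i (expressed in the standard basis). Since V is invertible (lower-triangular with 1s on the diagonal, up to permutation), solve by back-substitution:
  V =
[[1, 0, 0],
 [1, 0, 1],
 [-1, 1, 0]]
  V a = (-3, 0, 2)
Solving gives a = (-3, -1, 3).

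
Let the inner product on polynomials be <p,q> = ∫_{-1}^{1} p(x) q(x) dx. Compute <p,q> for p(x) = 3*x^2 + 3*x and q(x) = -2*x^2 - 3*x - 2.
<p,q> = -62/5

Expand the product: p(x)·q(x) = -6*x^4 - 15*x^3 - 15*x^2 - 6*x.
∫_{-1}^{1} of each monomial x^k gives [2/(k+1) if k even, 0 if k odd]. Integrating term-by-term (or equivalently evaluating the antiderivative F(x) = -6*x^5/5 - 15*x^4/4 - 5*x^3 - 3*x^2 at the endpoints):
  F(1) − F(−1) = -259/20 − (-11/20) = -62/5.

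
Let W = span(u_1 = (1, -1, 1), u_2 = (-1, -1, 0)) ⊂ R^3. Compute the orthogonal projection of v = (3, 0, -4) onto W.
proj_W(v) = (7/6, 11/6, -1/3)

Set up U = [u_1 | ... | u_2] ∈ R^(3×2). The projector onto W = col(U) is P = U (U^T U)^(-1) U^T.
Compute U^T U =
  [3, 0]
  [0, 2],
and U^T v = (-1, -3).
Solve U^T U · c = U^T v for the coefficients: c = (-1/3, -3/2). The projection is proj_W(v) = U c.
Check: (v - proj_W(v)) · u_1 = 0  (should be 0).
Check: (v - proj_W(v)) · u_2 = 0  (should be 0).
Result: proj_W(v) = (7/6, 11/6, -1/3).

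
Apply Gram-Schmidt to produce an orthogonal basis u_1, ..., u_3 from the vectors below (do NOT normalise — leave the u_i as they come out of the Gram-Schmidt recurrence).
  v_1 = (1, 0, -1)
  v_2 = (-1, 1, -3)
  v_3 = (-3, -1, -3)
Orthogonal basis:
  u_1 = (1, 0, -1)
  u_2 = (-2, 1, -2)
  u_3 = (-5/9, -20/9, -5/9)

Apply the Gram-Schmidt recurrence
  u_1 = v_1
  u_i = v_i − Σ_{j<i} ((v_i · u_j) / (u_j · u_j)) · u_j.

Step by step this gives:
  u_1 = (1, 0, -1)
  u_2 = (-2, 1, -2)
  u_3 = (-5/9, -20/9, -5/9)

Orthogonality check:
  u_2 · u_1 = 0 (should be 0)
  u_3 · u_1 = 0 (should be 0)
  u_3 · u_2 = 0 (should be 0)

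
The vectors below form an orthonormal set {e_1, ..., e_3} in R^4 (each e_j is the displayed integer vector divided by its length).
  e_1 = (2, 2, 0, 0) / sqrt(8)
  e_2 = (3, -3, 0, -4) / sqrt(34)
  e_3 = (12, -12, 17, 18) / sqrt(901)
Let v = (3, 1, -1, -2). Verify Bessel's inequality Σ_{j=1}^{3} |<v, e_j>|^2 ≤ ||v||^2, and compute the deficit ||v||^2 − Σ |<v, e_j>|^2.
Σ |<v, e_j>|^2 = 779/53; ||v||^2 = 15; deficit = 16/53

Write each e_j = u_j / sqrt(<u_j, u_j>) where u_j is the displayed integer vector. Then <v, e_j> = <v, u_j> / sqrt(<u_j, u_j>), so |<v, e_j>|^2 = <v, u_j>^2 / <u_j, u_j>.
Coefficients: <v, e_1> = 8/sqrt(8), <v, e_2> = 14/sqrt(34), <v, e_3> = -29/sqrt(901).
Square and sum: Σ |<v, e_j>|^2 = 779/53.
Compute ||v||^2 = v·v = 15.
Deficit = 15 − 779/53 = 16/53 ≥ 0, confirming Bessel's inequality. (The deficit equals ||v − Σ <v,e_j> e_j||^2, the squared distance from v to span{e_j}.)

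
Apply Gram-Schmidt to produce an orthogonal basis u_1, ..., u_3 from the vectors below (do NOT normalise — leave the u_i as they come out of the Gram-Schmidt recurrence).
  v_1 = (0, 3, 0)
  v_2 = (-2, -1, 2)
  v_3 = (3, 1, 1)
Orthogonal basis:
  u_1 = (0, 3, 0)
  u_2 = (-2, 0, 2)
  u_3 = (2, 0, 2)

Apply the Gram-Schmidt recurrence
  u_1 = v_1
  u_i = v_i − Σ_{j<i} ((v_i · u_j) / (u_j · u_j)) · u_j.

Step by step this gives:
  u_1 = (0, 3, 0)
  u_2 = (-2, 0, 2)
  u_3 = (2, 0, 2)

Orthogonality check:
  u_2 · u_1 = 0 (should be 0)
  u_3 · u_1 = 0 (should be 0)
  u_3 · u_2 = 0 (should be 0)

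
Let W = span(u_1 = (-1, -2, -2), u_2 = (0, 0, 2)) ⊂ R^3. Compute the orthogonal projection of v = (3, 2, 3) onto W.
proj_W(v) = (7/5, 14/5, 3)

Set up U = [u_1 | ... | u_2] ∈ R^(3×2). The projector onto W = col(U) is P = U (U^T U)^(-1) U^T.
Compute U^T U =
  [9, -4]
  [-4, 4],
and U^T v = (-13, 6).
Solve U^T U · c = U^T v for the coefficients: c = (-7/5, 1/10). The projection is proj_W(v) = U c.
Check: (v - proj_W(v)) · u_1 = 0  (should be 0).
Check: (v - proj_W(v)) · u_2 = 0  (should be 0).
Result: proj_W(v) = (7/5, 14/5, 3).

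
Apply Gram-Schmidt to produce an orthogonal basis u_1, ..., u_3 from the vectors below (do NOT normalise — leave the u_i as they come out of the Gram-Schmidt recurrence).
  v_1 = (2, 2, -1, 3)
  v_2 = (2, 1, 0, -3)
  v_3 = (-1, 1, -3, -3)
Orthogonal basis:
  u_1 = (2, 2, -1, 3)
  u_2 = (7/3, 4/3, -1/6, -5/2)
  u_3 = (-125/81, 79/81, -263/81, -19/27)

Apply the Gram-Schmidt recurrence
  u_1 = v_1
  u_i = v_i − Σ_{j<i} ((v_i · u_j) / (u_j · u_j)) · u_j.

Step by step this gives:
  u_1 = (2, 2, -1, 3)
  u_2 = (7/3, 4/3, -1/6, -5/2)
  u_3 = (-125/81, 79/81, -263/81, -19/27)

Orthogonality check:
  u_2 · u_1 = 0 (should be 0)
  u_3 · u_1 = 0 (should be 0)
  u_3 · u_2 = 0 (should be 0)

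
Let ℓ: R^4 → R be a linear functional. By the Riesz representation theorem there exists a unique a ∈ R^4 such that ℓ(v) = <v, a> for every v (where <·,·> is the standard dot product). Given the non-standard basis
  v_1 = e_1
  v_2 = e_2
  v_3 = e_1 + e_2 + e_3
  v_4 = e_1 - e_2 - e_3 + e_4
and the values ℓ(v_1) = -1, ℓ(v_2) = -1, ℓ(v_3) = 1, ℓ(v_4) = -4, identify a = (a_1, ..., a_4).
a = (-1, -1, 3, -1)

Write a = (a_1, ..., a_4) in the standard basis. For each basis vector v_i, ℓ(v_i) = <v_i, a> is a linear equation in the a_j's. Collect the n equations into a matrix system V a = ℓ, where row i of V is v_i (expressed in the standard basis). Since V is invertible (lower-triangular with 1s on the diagonal, up to permutation), solve by back-substitution:
  V =
[[1, 0, 0, 0],
 [0, 1, 0, 0],
 [1, 1, 1, 0],
 [1, -1, -1, 1]]
  V a = (-1, -1, 1, -4)
Solving gives a = (-1, -1, 3, -1).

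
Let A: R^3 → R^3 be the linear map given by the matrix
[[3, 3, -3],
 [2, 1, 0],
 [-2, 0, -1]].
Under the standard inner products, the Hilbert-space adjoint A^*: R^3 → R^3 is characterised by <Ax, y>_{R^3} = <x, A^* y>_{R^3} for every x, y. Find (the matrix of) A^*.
A^* = A^T =
[[3, 2, -2],
 [3, 1, 0],
 [-3, 0, -1]]

For real matrices with standard dot products, the defining identity <Ax, y> = <x, A^* y> gives (Ax)^T y = x^T (A^*) y, i.e. x^T A^T y = x^T (A^*) y. Since this holds for all x, y, we must have A^* = A^T. Therefore
A^* =
[[3, 2, -2],
 [3, 1, 0],
 [-3, 0, -1]].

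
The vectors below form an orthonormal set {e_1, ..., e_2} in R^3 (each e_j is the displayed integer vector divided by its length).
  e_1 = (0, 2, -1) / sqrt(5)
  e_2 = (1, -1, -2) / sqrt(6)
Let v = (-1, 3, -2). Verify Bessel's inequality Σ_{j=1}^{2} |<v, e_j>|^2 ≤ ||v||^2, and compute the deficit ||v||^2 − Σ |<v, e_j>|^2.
Σ |<v, e_j>|^2 = 64/5; ||v||^2 = 14; deficit = 6/5

Write each e_j = u_j / sqrt(<u_j, u_j>) where u_j is the displayed integer vector. Then <v, e_j> = <v, u_j> / sqrt(<u_j, u_j>), so |<v, e_j>|^2 = <v, u_j>^2 / <u_j, u_j>.
Coefficients: <v, e_1> = 8/sqrt(5), <v, e_2> = 0/sqrt(6).
Square and sum: Σ |<v, e_j>|^2 = 64/5.
Compute ||v||^2 = v·v = 14.
Deficit = 14 − 64/5 = 6/5 ≥ 0, confirming Bessel's inequality. (The deficit equals ||v − Σ <v,e_j> e_j||^2, the squared distance from v to span{e_j}.)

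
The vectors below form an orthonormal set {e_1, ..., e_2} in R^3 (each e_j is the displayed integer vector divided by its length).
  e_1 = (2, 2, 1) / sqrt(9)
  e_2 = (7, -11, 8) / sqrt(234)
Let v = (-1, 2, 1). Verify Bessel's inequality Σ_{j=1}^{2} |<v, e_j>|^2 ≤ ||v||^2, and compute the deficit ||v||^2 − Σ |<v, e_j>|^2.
Σ |<v, e_j>|^2 = 75/26; ||v||^2 = 6; deficit = 81/26

Write each e_j = u_j / sqrt(<u_j, u_j>) where u_j is the displayed integer vector. Then <v, e_j> = <v, u_j> / sqrt(<u_j, u_j>), so |<v, e_j>|^2 = <v, u_j>^2 / <u_j, u_j>.
Coefficients: <v, e_1> = 3/sqrt(9), <v, e_2> = -21/sqrt(234).
Square and sum: Σ |<v, e_j>|^2 = 75/26.
Compute ||v||^2 = v·v = 6.
Deficit = 6 − 75/26 = 81/26 ≥ 0, confirming Bessel's inequality. (The deficit equals ||v − Σ <v,e_j> e_j||^2, the squared distance from v to span{e_j}.)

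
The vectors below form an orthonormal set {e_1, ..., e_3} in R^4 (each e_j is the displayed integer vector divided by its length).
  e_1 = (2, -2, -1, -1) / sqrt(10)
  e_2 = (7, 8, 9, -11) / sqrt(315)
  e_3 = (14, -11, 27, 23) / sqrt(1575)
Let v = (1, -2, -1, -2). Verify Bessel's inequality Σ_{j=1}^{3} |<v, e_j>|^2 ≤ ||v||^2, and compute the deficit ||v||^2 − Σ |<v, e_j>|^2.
Σ |<v, e_j>|^2 = 451/50; ||v||^2 = 10; deficit = 49/50

Write each e_j = u_j / sqrt(<u_j, u_j>) where u_j is the displayed integer vector. Then <v, e_j> = <v, u_j> / sqrt(<u_j, u_j>), so |<v, e_j>|^2 = <v, u_j>^2 / <u_j, u_j>.
Coefficients: <v, e_1> = 9/sqrt(10), <v, e_2> = 4/sqrt(315), <v, e_3> = -37/sqrt(1575).
Square and sum: Σ |<v, e_j>|^2 = 451/50.
Compute ||v||^2 = v·v = 10.
Deficit = 10 − 451/50 = 49/50 ≥ 0, confirming Bessel's inequality. (The deficit equals ||v − Σ <v,e_j> e_j||^2, the squared distance from v to span{e_j}.)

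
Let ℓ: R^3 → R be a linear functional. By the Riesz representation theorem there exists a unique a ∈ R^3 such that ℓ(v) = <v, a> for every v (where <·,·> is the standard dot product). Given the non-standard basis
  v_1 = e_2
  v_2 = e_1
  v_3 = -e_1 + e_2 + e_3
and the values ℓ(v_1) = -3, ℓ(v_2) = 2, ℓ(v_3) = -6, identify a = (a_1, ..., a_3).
a = (2, -3, -1)

Write a = (a_1, ..., a_3) in the standard basis. For each basis vector v_i, ℓ(v_i) = <v_i, a> is a linear equation in the a_j's. Collect the n equations into a matrix system V a = ℓ, where row i of V is v_i (expressed in the standard basis). Since V is invertible (lower-triangular with 1s on the diagonal, up to permutation), solve by back-substitution:
  V =
[[0, 1, 0],
 [1, 0, 0],
 [-1, 1, 1]]
  V a = (-3, 2, -6)
Solving gives a = (2, -3, -1).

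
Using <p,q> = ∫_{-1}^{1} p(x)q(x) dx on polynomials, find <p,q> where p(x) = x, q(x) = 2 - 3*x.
<p,q> = -2

Expand the product: p(x)·q(x) = -3*x^2 + 2*x.
∫_{-1}^{1} of each monomial x^k gives [2/(k+1) if k even, 0 if k odd]. Integrating term-by-term (or equivalently evaluating the antiderivative F(x) = -x^3 + x^2 at the endpoints):
  F(1) − F(−1) = 0 − (2) = -2.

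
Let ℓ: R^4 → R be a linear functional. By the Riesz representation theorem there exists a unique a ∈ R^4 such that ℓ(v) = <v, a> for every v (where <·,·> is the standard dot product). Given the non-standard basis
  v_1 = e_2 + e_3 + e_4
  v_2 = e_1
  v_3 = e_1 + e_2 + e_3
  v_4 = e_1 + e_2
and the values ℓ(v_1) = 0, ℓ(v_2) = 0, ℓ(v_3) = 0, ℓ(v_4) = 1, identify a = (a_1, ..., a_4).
a = (0, 1, -1, 0)

Write a = (a_1, ..., a_4) in the standard basis. For each basis vector v_i, ℓ(v_i) = <v_i, a> is a linear equation in the a_j's. Collect the n equations into a matrix system V a = ℓ, where row i of V is v_i (expressed in the standard basis). Since V is invertible (lower-triangular with 1s on the diagonal, up to permutation), solve by back-substitution:
  V =
[[0, 1, 1, 1],
 [1, 0, 0, 0],
 [1, 1, 1, 0],
 [1, 1, 0, 0]]
  V a = (0, 0, 0, 1)
Solving gives a = (0, 1, -1, 0).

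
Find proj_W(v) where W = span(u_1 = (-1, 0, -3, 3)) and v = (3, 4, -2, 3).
proj_W(v) = (-12/19, 0, -36/19, 36/19)

Set up U = [u_1 | ... | u_1] ∈ R^(4×1). The projector onto W = col(U) is P = U (U^T U)^(-1) U^T.
Compute U^T U =
  [19],
and U^T v = (12).
Solve U^T U · c = U^T v for the coefficients: c = (12/19). The projection is proj_W(v) = U c.
Check: (v - proj_W(v)) · u_1 = 0  (should be 0).
Result: proj_W(v) = (-12/19, 0, -36/19, 36/19).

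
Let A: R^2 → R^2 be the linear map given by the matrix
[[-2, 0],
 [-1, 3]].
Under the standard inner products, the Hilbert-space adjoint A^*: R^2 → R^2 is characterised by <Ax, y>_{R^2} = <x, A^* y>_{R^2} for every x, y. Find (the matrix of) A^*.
A^* = A^T =
[[-2, -1],
 [0, 3]]

For real matrices with standard dot products, the defining identity <Ax, y> = <x, A^* y> gives (Ax)^T y = x^T (A^*) y, i.e. x^T A^T y = x^T (A^*) y. Since this holds for all x, y, we must have A^* = A^T. Therefore
A^* =
[[-2, -1],
 [0, 3]].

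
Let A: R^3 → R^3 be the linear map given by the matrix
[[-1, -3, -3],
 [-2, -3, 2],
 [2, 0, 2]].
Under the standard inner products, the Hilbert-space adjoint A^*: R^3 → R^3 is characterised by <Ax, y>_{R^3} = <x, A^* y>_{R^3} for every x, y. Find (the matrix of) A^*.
A^* = A^T =
[[-1, -2, 2],
 [-3, -3, 0],
 [-3, 2, 2]]

For real matrices with standard dot products, the defining identity <Ax, y> = <x, A^* y> gives (Ax)^T y = x^T (A^*) y, i.e. x^T A^T y = x^T (A^*) y. Since this holds for all x, y, we must have A^* = A^T. Therefore
A^* =
[[-1, -2, 2],
 [-3, -3, 0],
 [-3, 2, 2]].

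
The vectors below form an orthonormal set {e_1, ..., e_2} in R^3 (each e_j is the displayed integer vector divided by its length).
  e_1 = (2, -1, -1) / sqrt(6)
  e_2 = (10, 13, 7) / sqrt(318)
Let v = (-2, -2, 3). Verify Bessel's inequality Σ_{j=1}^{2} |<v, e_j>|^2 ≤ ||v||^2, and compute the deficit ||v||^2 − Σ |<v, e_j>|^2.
Σ |<v, e_j>|^2 = 325/53; ||v||^2 = 17; deficit = 576/53

Write each e_j = u_j / sqrt(<u_j, u_j>) where u_j is the displayed integer vector. Then <v, e_j> = <v, u_j> / sqrt(<u_j, u_j>), so |<v, e_j>|^2 = <v, u_j>^2 / <u_j, u_j>.
Coefficients: <v, e_1> = -5/sqrt(6), <v, e_2> = -25/sqrt(318).
Square and sum: Σ |<v, e_j>|^2 = 325/53.
Compute ||v||^2 = v·v = 17.
Deficit = 17 − 325/53 = 576/53 ≥ 0, confirming Bessel's inequality. (The deficit equals ||v − Σ <v,e_j> e_j||^2, the squared distance from v to span{e_j}.)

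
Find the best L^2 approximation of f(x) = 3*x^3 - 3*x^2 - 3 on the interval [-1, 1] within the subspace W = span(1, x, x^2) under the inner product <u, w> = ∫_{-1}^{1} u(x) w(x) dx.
g(x) = -3*x^2 + 9*x/5 - 3

The best approximation g ∈ W is the orthogonal projection of f onto W. Writing g = a_0 + a_1 x + a_2 x^2, the coefficients solve the normal equations G · a = b where
  G_{ij} = <φ_i, φ_j> and b_i = <f, φ_i>, with φ_0 = 1, φ_1 = x, φ_2 = x^2.
G =
  [2, 0, 2/3]
  [0, 2/3, 0]
  [2/3, 0, 2/5],
b = (-8, 6/5, -16/5).
Solving gives a_0 = -3, a_1 = 9/5, a_2 = -3, so
  g(x) = -3*x^2 + 9*x/5 - 3.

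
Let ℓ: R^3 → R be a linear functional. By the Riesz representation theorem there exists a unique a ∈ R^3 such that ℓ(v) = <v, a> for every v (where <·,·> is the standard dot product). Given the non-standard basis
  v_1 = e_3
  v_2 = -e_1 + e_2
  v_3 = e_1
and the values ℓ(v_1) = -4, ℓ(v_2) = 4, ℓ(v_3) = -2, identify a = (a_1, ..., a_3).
a = (-2, 2, -4)

Write a = (a_1, ..., a_3) in the standard basis. For each basis vector v_i, ℓ(v_i) = <v_i, a> is a linear equation in the a_j's. Collect the n equations into a matrix system V a = ℓ, where row i of V is v_i (expressed in the standard basis). Since V is invertible (lower-triangular with 1s on the diagonal, up to permutation), solve by back-substitution:
  V =
[[0, 0, 1],
 [-1, 1, 0],
 [1, 0, 0]]
  V a = (-4, 4, -2)
Solving gives a = (-2, 2, -4).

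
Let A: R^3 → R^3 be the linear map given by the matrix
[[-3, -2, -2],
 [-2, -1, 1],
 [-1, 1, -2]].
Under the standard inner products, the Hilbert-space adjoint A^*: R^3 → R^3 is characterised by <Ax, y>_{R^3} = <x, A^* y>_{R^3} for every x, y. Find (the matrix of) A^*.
A^* = A^T =
[[-3, -2, -1],
 [-2, -1, 1],
 [-2, 1, -2]]

For real matrices with standard dot products, the defining identity <Ax, y> = <x, A^* y> gives (Ax)^T y = x^T (A^*) y, i.e. x^T A^T y = x^T (A^*) y. Since this holds for all x, y, we must have A^* = A^T. Therefore
A^* =
[[-3, -2, -1],
 [-2, -1, 1],
 [-2, 1, -2]].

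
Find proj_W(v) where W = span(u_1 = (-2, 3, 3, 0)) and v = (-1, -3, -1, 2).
proj_W(v) = (10/11, -15/11, -15/11, 0)

Set up U = [u_1 | ... | u_1] ∈ R^(4×1). The projector onto W = col(U) is P = U (U^T U)^(-1) U^T.
Compute U^T U =
  [22],
and U^T v = (-10).
Solve U^T U · c = U^T v for the coefficients: c = (-5/11). The projection is proj_W(v) = U c.
Check: (v - proj_W(v)) · u_1 = 0  (should be 0).
Result: proj_W(v) = (10/11, -15/11, -15/11, 0).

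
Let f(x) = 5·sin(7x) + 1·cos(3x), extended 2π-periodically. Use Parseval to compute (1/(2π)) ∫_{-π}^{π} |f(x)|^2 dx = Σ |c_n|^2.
Σ |c_n|^2 = 13

Expand |f|^2 and use orthogonality of {sin(nx), cos(mx)} on [-π, π]:
  ∫_{-π}^{π} sin(nx)^2 dx = π, ∫ cos(mx)^2 dx = π, and cross terms integrate to 0.
So ∫_{-π}^{π} f(x)^2 dx = 5^2 · π + 1^2 · π = (25 + 1)π.
Divide by 2π: (25 + 1)/2 = 13.
By Parseval, this equals Σ |c_n|^2.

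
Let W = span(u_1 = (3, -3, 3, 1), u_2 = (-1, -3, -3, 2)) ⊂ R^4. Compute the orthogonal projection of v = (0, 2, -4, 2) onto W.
proj_W(v) = (-1338/643, 282/643, -1866/643, 170/643)

Set up U = [u_1 | ... | u_2] ∈ R^(4×2). The projector onto W = col(U) is P = U (U^T U)^(-1) U^T.
Compute U^T U =
  [28, -1]
  [-1, 23],
and U^T v = (-16, 10).
Solve U^T U · c = U^T v for the coefficients: c = (-358/643, 264/643). The projection is proj_W(v) = U c.
Check: (v - proj_W(v)) · u_1 = 0  (should be 0).
Check: (v - proj_W(v)) · u_2 = 0  (should be 0).
Result: proj_W(v) = (-1338/643, 282/643, -1866/643, 170/643).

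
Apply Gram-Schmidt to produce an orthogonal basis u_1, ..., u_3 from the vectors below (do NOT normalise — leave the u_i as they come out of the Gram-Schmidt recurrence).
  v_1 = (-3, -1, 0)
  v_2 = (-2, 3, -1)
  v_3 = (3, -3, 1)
Orthogonal basis:
  u_1 = (-3, -1, 0)
  u_2 = (-11/10, 33/10, -1)
  u_3 = (1/131, -3/131, -11/131)

Apply the Gram-Schmidt recurrence
  u_1 = v_1
  u_i = v_i − Σ_{j<i} ((v_i · u_j) / (u_j · u_j)) · u_j.

Step by step this gives:
  u_1 = (-3, -1, 0)
  u_2 = (-11/10, 33/10, -1)
  u_3 = (1/131, -3/131, -11/131)

Orthogonality check:
  u_2 · u_1 = 0 (should be 0)
  u_3 · u_1 = 0 (should be 0)
  u_3 · u_2 = 0 (should be 0)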